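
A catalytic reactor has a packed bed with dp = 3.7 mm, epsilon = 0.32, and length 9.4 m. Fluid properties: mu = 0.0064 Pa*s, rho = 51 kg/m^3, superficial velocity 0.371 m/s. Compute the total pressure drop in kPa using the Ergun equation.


dp = 3.7 mm = 0.0037 m
Viscous term = 150*0.0064*0.371*(1-0.32)^2 / (0.0037^2*0.32^3) = 367121
Inertial term = 1.75*51*0.371^2*(1-0.32) / (0.0037*0.32^3) = 68899.1
dP/L = 367121 + 68899.1 = 436020 Pa/m
dP = 436020 * 9.4 / 1000 = 4099 kPa

4099 kPa


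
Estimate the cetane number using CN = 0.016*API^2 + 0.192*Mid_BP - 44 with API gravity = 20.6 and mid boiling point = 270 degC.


CN = 0.016 * 20.6^2 + 0.192 * 270 - 44
CN = 6.78976 + 51.84 - 44 = 14.62976

14.62976


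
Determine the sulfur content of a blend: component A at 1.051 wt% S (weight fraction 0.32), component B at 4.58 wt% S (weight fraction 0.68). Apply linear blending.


Linear sulfur blending: S_blend = x1*S1 + x2*S2
Contribution 1: 0.32 * 1.051 = 0.33632 wt%
Contribution 2: 0.68 * 4.58 = 3.1144 wt%
S_blend = 0.33632 + 3.1144 = 3.45072

3.45072 wt%


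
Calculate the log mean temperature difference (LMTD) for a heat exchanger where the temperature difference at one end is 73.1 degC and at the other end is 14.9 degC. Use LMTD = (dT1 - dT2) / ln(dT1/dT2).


LMTD = (dT1 - dT2) / ln(dT1/dT2)
= (73.1 - 14.9) / ln(73.1 / 14.9) = 58.2 / 1.59047 = 36.59

36.59 degC


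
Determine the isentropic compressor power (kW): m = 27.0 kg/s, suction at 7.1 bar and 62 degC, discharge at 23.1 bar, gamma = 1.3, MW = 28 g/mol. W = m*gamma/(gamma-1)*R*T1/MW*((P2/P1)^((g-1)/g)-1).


Isentropic work: W = m*(gamma/(gamma-1))*(R*T1/MW)*((P2/P1)^((gamma-1)/gamma) - 1)
T1 = 62 + 273.15 = 335.15 K
Pressure ratio = 23.1 / 7.1 = 3.25352
Exponent = (1.3 - 1)/1.3 = 0.230769
(P2/P1)^exp - 1 = 3.25352^0.230769 - 1 = 0.312911
W = 27.0 * 1.3 / 0.3 * 8.314 * 335.15 / 28 * 0.312911 = 3643

3643 kW


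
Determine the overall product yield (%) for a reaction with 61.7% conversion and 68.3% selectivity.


Overall yield = conversion (%) * selectivity (%) / 100
Conversion = 61.7%, Selectivity = 68.3%
Y = 61.7 * 68.3 / 100
= 42.1411 %

42.1411 %


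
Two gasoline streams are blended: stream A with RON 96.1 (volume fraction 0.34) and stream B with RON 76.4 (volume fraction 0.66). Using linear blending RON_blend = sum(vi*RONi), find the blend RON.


Linear blending: RON_blend = sum(vi * RONi)
Contribution 1: 0.34 * 96.1 = 32.674
Contribution 2: 0.66 * 76.4 = 50.424
RON_blend = 32.674 + 50.424 = 83.098

83.098


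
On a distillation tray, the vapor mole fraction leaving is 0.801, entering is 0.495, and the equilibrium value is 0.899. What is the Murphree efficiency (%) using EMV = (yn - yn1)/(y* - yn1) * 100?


Murphree vapor efficiency: EMV = (y_n - y_(n-1)) / (y*_n - y_(n-1)) * 100
EMV = (0.801 - 0.495) / (0.899 - 0.495) * 100 = 0.306 / 0.404 * 100 = 75.74

75.74 %


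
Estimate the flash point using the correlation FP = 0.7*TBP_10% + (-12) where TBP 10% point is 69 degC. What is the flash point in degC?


FP = 0.7 * 69 + (-12) = 36.3

36.3 degC


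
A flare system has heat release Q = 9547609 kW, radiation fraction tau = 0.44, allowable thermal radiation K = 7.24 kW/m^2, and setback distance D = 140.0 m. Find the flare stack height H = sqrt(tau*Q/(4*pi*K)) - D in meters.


tau*Q/(4*pi*K) = 0.44 * 9547609 / (4 * pi * 7.24) = 46174.1
sqrt(46174.1) = 214.882
H = 214.882 - 140.0 = 74.88

74.88 m


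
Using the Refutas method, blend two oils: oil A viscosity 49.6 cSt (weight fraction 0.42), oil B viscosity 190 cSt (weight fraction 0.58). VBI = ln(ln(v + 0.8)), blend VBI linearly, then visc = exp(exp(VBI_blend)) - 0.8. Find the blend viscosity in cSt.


Refutas method: VBN_i = 14.534*ln(ln(visc_i + 0.8)) + 10.975, blended linearly by mass fraction; since VBN is linear in VBI_i = ln(ln(visc_i + 0.8)) and the fractions sum to 1, blend VBI directly: visc = exp(exp(VBI_blend)) - 0.8
VBI_1 = ln(ln(49.6 + 0.8)) = 1.36609
VBI_2 = ln(ln(190 + 0.8)) = 1.65846
VBI_blend = 0.42 * 1.36609 + 0.58 * 1.65846 = 1.53566
visc_blend = exp(exp(1.53566)) - 0.8 = 103.2

103.2 cSt


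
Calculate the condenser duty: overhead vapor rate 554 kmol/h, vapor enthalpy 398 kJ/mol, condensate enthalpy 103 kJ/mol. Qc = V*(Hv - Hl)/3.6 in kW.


Qc = 554 * (398 - 103) / 3.6 = 554 * 295 / 3.6 = 45400

45400 kW


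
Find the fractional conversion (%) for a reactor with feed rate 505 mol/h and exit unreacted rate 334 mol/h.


X = (F_in - F_out) / F_in * 100
Moles reacted = 505 - 334 = 171
X = 171 / 505 * 100
= 0.3386 * 100
= 33.86 %

33.86 %


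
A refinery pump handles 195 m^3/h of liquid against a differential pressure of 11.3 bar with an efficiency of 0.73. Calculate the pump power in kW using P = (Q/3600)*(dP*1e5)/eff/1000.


Q = 195 / 3600 = 0.0541667 m^3/s
P = 0.0541667 * (11.3 * 1e5) / 0.73 / 1000 = 83.85

83.85 kW


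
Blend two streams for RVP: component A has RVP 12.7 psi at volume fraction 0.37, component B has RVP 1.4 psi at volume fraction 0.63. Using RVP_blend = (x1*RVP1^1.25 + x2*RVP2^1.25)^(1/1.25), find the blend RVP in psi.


Chevron index: RVP_blend = (sum xi*RVPi^1.25)^(1/1.25)
RVP^1.25 terms: 0.37 * 12.7^1.25 + 0.63 * 1.4^1.25 = 9.83007
RVP_blend = 9.83007^(1/1.25) = 6.224

6.224 psi


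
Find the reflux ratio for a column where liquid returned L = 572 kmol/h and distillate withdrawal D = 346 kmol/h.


Reflux ratio definition: R = L / D (liquid returned / distillate withdrawn)
L = 572 kmol/h, D = 346 kmol/h
R = 572 / 346 = 1.653

1.653


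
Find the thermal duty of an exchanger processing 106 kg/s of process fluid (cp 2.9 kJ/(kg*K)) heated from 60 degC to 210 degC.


Q = m_dot * cp * delta_T
delta_T = 210 - 60 = 150 K
Q = 106 * 2.9 * 150
= 307.4 * 150
= 46110 kW

46110 kW


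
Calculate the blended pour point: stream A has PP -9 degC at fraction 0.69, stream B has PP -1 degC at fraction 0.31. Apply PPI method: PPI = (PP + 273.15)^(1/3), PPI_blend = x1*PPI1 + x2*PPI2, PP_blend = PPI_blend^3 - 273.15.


PPI_1 = (-9 + 273.15)^(1/3) = 6.416283
PPI_2 = (-1 + 273.15)^(1/3) = 6.480414
PPI_blend = 0.69 * 6.416283 + 0.31 * 6.480414 = 6.436164
PP_blend = 6.436164^3 - 273.15 = 266.613 - 273.15 = -6.54

-6.54 degC


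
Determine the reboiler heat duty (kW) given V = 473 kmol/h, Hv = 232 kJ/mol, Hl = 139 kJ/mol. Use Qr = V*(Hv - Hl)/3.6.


Qr = 473 * (232 - 139) / 3.6 = 473 * 93 / 3.6 = 12220

12220 kW


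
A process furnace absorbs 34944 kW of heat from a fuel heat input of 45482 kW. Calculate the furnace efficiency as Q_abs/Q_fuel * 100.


Furnace efficiency = Q_absorbed / Q_fuel * 100
= 34944 / 45482 * 100 = 76.83

76.83 %


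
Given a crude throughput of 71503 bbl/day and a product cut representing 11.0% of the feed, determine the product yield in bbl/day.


Crude throughput = 71503 bbl/day
Fraction yield = 11.0%
yield = throughput * fraction / 100
yield = 71503 * 11.0 / 100 = 7865.33

7865.33 bbl/day


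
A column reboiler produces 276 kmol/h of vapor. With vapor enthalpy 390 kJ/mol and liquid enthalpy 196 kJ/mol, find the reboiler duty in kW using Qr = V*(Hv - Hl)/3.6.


Qr = 276 * (390 - 196) / 3.6 = 276 * 194 / 3.6 = 14870

14870 kW


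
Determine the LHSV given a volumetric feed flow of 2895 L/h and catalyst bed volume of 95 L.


LHSV = volumetric feed rate / catalyst volume
= 2895 L/h / 95 L
= 30.47 h^-1

30.47 h^-1


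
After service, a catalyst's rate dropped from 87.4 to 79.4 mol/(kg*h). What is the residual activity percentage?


Activity (%) = (rate_used / rate_fresh) * 100
rate_used = 79.4, rate_fresh = 87.4
= (79.4 / 87.4) * 100
= 0.9085 * 100 = 90.85

90.85 %


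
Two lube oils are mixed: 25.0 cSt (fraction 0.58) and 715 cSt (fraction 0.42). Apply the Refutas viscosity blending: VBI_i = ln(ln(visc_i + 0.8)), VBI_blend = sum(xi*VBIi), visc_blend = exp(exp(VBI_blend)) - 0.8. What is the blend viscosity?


Refutas method: VBN_i = 14.534*ln(ln(visc_i + 0.8)) + 10.975, blended linearly by mass fraction; since VBN is linear in VBI_i = ln(ln(visc_i + 0.8)) and the fractions sum to 1, blend VBI directly: visc = exp(exp(VBI_blend)) - 0.8
VBI_1 = ln(ln(25.0 + 0.8)) = 1.17877
VBI_2 = ln(ln(715 + 0.8)) = 1.88303
VBI_blend = 0.58 * 1.17877 + 0.42 * 1.88303 = 1.47456
visc_blend = exp(exp(1.47456)) - 0.8 = 78.17

78.17 cSt


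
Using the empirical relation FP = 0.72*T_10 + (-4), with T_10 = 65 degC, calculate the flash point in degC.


FP = 0.72 * 65 + (-4) = 42.8

42.8 degC


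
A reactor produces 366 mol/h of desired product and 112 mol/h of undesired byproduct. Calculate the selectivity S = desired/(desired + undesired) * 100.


Selectivity = desired / (desired + undesired) * 100
Total products = 366 + 112 = 478 mol/h
S = 366 / 478 * 100
= 0.7657 * 100
= 76.57 %

76.57 %


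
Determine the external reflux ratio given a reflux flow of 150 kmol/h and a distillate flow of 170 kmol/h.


Reflux ratio definition: R = L / D (liquid returned / distillate withdrawn)
L = 150 kmol/h, D = 170 kmol/h
R = 150 / 170 = 0.8824

0.8824


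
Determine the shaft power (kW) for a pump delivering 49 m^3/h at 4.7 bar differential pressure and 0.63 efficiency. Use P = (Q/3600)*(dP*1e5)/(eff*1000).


Q = 49 / 3600 = 0.0136111 m^3/s
P = 0.0136111 * (4.7 * 1e5) / 0.63 / 1000 = 10.15

10.15 kW


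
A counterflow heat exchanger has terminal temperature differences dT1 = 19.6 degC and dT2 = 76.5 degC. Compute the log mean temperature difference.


LMTD = (dT1 - dT2) / ln(dT1/dT2)
= (19.6 - 76.5) / ln(19.6 / 76.5) = -56.9 / -1.36176 = 41.78

41.78 degC


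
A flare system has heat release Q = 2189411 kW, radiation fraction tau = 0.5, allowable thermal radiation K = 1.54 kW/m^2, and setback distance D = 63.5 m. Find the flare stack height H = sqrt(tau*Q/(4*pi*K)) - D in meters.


tau*Q/(4*pi*K) = 0.5 * 2189411 / (4 * pi * 1.54) = 56567.5
sqrt(56567.5) = 237.839
H = 237.839 - 63.5 = 174.3

174.3 m


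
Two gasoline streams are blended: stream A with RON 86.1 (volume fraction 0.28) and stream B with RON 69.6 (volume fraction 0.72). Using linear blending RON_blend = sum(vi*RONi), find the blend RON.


Linear blending: RON_blend = sum(vi * RONi)
Contribution 1: 0.28 * 86.1 = 24.108
Contribution 2: 0.72 * 69.6 = 50.112
RON_blend = 24.108 + 50.112 = 74.22

74.22


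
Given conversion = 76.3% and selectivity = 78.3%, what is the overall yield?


Overall yield = conversion (%) * selectivity (%) / 100
Conversion = 76.3%, Selectivity = 78.3%
Y = 76.3 * 78.3 / 100
= 59.7429 %

59.7429 %


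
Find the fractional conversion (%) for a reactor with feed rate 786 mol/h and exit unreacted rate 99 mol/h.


X = (F_in - F_out) / F_in * 100
Moles reacted = 786 - 99 = 687
X = 687 / 786 * 100
= 0.8740 * 100
= 87.40 %

87.40 %


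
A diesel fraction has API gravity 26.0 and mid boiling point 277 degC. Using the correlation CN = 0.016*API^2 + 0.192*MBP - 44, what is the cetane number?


CN = 0.016 * 26.0^2 + 0.192 * 277 - 44
CN = 10.816 + 53.184 - 44 = 20

20


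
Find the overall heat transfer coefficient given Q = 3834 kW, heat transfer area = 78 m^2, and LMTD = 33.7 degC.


From Q = U*A*LMTD, U = Q / (A * LMTD)
U = 3834 / (78 * 33.7) = 3834 / 2628.6 = 1.459

1.459 kW/(m^2*K)


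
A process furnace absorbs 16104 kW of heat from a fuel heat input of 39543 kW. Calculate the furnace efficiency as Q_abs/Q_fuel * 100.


Furnace efficiency = Q_absorbed / Q_fuel * 100
= 16104 / 39543 * 100 = 40.73

40.73 %


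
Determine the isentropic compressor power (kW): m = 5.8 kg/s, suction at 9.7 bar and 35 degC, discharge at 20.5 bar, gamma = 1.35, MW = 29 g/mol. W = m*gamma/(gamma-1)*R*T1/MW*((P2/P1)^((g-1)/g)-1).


Isentropic work: W = m*(gamma/(gamma-1))*(R*T1/MW)*((P2/P1)^((gamma-1)/gamma) - 1)
T1 = 35 + 273.15 = 308.15 K
Pressure ratio = 20.5 / 9.7 = 2.1134
Exponent = (1.35 - 1)/1.35 = 0.259259
(P2/P1)^exp - 1 = 2.1134^0.259259 - 1 = 0.2141
W = 5.8 * 1.35 / 0.35 * 8.314 * 308.15 / 29 * 0.2141 = 423.1

423.1 kW


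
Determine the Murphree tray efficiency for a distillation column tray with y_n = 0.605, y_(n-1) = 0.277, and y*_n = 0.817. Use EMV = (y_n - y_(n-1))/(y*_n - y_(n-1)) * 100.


Murphree vapor efficiency: EMV = (y_n - y_(n-1)) / (y*_n - y_(n-1)) * 100
EMV = (0.605 - 0.277) / (0.817 - 0.277) * 100 = 0.328 / 0.54 * 100 = 60.74

60.74 %


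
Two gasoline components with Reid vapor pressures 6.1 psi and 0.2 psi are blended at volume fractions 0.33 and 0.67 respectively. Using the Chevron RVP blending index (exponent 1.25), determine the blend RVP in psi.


Chevron index: RVP_blend = (sum xi*RVPi^1.25)^(1/1.25)
RVP^1.25 terms: 0.33 * 6.1^1.25 + 0.67 * 0.2^1.25 = 3.25317
RVP_blend = 3.25317^(1/1.25) = 2.569

2.569 psi


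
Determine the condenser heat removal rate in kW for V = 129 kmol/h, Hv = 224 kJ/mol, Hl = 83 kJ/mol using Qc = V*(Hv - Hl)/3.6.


Qc = 129 * (224 - 83) / 3.6 = 129 * 141 / 3.6 = 5052

5052 kW


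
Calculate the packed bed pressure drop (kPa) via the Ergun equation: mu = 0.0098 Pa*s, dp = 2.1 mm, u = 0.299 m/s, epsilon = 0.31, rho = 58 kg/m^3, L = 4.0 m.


dp = 2.1 mm = 0.0021 m
Viscous term = 150*0.0098*0.299*(1-0.31)^2 / (0.0021^2*0.31^3) = 1592810
Inertial term = 1.75*58*0.299^2*(1-0.31) / (0.0021*0.31^3) = 100081
dP/L = 1592810 + 100081 = 1692890 Pa/m
dP = 1692890 * 4.0 / 1000 = 6772 kPa

6772 kPa


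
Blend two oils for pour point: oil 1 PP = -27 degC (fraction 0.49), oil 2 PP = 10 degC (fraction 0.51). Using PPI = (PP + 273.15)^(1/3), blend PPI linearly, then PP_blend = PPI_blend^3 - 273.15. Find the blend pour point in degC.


PPI_1 = (-27 + 273.15)^(1/3) = 6.2671
PPI_2 = (10 + 273.15)^(1/3) = 6.566574
PPI_blend = 0.49 * 6.2671 + 0.51 * 6.566574 = 6.419832
PP_blend = 6.419832^3 - 273.15 = 264.5885 - 273.15 = -8.56

-8.56 degC


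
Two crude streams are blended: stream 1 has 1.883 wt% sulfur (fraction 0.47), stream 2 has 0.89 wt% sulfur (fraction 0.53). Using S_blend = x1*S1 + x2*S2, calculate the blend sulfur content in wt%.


Linear sulfur blending: S_blend = x1*S1 + x2*S2
Contribution 1: 0.47 * 1.883 = 0.88501 wt%
Contribution 2: 0.53 * 0.89 = 0.4717 wt%
S_blend = 0.88501 + 0.4717 = 1.35671

1.35671 wt%


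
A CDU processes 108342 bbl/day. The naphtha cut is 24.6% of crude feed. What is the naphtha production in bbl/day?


Crude throughput = 108342 bbl/day
Fraction yield = 24.6%
yield = throughput * fraction / 100
yield = 108342 * 24.6 / 100 = 26652.132

26652.132 bbl/day


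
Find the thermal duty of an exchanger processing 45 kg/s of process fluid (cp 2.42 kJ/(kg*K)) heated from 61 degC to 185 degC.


Q = m_dot * cp * delta_T
delta_T = 185 - 61 = 124 K
Q = 45 * 2.42 * 124
= 108.9 * 124
= 13503.6 kW

13503.6 kW


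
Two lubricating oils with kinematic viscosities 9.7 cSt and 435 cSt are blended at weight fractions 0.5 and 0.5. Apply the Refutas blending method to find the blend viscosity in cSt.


Refutas method: VBN_i = 14.534*ln(ln(visc_i + 0.8)) + 10.975, blended linearly by mass fraction; since VBN is linear in VBI_i = ln(ln(visc_i + 0.8)) and the fractions sum to 1, blend VBI directly: visc = exp(exp(VBI_blend)) - 0.8
VBI_1 = ln(ln(9.7 + 0.8)) = 0.855
VBI_2 = ln(ln(435 + 0.8)) = 1.80454
VBI_blend = 0.5 * 0.855 + 0.5 * 1.80454 = 1.32977
visc_blend = exp(exp(1.32977)) - 0.8 = 43.02

43.02 cSt


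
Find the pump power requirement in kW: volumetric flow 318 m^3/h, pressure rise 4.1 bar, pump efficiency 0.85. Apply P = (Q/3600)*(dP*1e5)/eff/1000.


Q = 318 / 3600 = 0.0883333 m^3/s
P = 0.0883333 * (4.1 * 1e5) / 0.85 / 1000 = 42.61

42.61 kW


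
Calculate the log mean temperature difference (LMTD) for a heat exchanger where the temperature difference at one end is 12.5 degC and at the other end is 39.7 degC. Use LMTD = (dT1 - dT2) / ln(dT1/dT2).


LMTD = (dT1 - dT2) / ln(dT1/dT2)
= (12.5 - 39.7) / ln(12.5 / 39.7) = -27.2 / -1.15562 = 23.54

23.54 degC


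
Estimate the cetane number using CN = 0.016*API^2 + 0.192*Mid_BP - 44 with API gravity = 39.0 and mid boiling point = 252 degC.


CN = 0.016 * 39.0^2 + 0.192 * 252 - 44
CN = 24.336 + 48.384 - 44 = 28.72

28.72


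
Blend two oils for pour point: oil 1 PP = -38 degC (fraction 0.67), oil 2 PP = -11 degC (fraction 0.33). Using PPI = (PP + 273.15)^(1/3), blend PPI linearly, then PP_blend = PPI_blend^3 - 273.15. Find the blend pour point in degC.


PPI_1 = (-38 + 273.15)^(1/3) = 6.172318
PPI_2 = (-11 + 273.15)^(1/3) = 6.400049
PPI_blend = 0.67 * 6.172318 + 0.33 * 6.400049 = 6.247469
PP_blend = 6.247469^3 - 273.15 = 243.8441 - 273.15 = -29.31

-29.31 degC


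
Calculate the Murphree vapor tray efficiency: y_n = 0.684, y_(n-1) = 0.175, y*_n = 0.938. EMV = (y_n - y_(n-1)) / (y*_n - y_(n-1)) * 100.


Murphree vapor efficiency: EMV = (y_n - y_(n-1)) / (y*_n - y_(n-1)) * 100
EMV = (0.684 - 0.175) / (0.938 - 0.175) * 100 = 0.509 / 0.763 * 100 = 66.71

66.71 %


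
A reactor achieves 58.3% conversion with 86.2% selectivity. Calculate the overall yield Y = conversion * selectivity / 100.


Overall yield = conversion (%) * selectivity (%) / 100
Conversion = 58.3%, Selectivity = 86.2%
Y = 58.3 * 86.2 / 100
= 50.2546 %

50.2546 %


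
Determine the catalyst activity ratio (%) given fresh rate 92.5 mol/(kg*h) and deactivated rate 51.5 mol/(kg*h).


Activity (%) = (rate_used / rate_fresh) * 100
rate_used = 51.5, rate_fresh = 92.5
= (51.5 / 92.5) * 100
= 0.5568 * 100 = 55.68

55.68 %


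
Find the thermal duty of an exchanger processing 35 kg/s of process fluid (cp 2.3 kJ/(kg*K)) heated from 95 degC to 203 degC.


Q = m_dot * cp * delta_T
delta_T = 203 - 95 = 108 K
Q = 35 * 2.3 * 108
= 80.5 * 108
= 8694 kW

8694 kW


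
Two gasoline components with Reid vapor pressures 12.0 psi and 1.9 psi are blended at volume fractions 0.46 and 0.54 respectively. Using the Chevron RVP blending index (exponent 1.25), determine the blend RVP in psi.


Chevron index: RVP_blend = (sum xi*RVPi^1.25)^(1/1.25)
RVP^1.25 terms: 0.46 * 12.0^1.25 + 0.54 * 1.9^1.25 = 11.4785
RVP_blend = 11.4785^(1/1.25) = 7.045

7.045 psi


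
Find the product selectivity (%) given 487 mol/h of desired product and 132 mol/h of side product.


Selectivity = desired / (desired + undesired) * 100
Total products = 487 + 132 = 619 mol/h
S = 487 / 619 * 100
= 0.7868 * 100
= 78.68 %

78.68 %


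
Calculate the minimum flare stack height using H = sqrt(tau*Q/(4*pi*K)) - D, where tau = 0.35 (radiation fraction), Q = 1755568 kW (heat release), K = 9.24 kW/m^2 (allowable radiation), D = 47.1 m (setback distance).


tau*Q/(4*pi*K) = 0.35 * 1755568 / (4 * pi * 9.24) = 5291.81
sqrt(5291.81) = 72.7448
H = 72.7448 - 47.1 = 25.64

25.64 m


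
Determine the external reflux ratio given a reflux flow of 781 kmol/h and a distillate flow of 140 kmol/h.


Reflux ratio definition: R = L / D (liquid returned / distillate withdrawn)
L = 781 kmol/h, D = 140 kmol/h
R = 781 / 140 = 5.579

5.579


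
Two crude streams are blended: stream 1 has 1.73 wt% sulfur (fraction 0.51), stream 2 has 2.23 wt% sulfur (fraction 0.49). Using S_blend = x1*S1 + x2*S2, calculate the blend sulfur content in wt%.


Linear sulfur blending: S_blend = x1*S1 + x2*S2
Contribution 1: 0.51 * 1.73 = 0.8823 wt%
Contribution 2: 0.49 * 2.23 = 1.0927 wt%
S_blend = 0.8823 + 1.0927 = 1.975

1.975 wt%


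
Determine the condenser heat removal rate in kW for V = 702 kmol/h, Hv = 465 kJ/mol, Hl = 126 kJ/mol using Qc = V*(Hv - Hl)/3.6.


Qc = 702 * (465 - 126) / 3.6 = 702 * 339 / 3.6 = 66100

66100 kW


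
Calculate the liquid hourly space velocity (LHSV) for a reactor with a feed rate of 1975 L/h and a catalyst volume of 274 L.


LHSV = volumetric feed rate / catalyst volume
= 1975 L/h / 274 L
= 7.208 h^-1

7.208 h^-1


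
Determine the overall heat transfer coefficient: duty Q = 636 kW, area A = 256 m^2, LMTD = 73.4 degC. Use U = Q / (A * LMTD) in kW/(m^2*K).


From Q = U*A*LMTD, U = Q / (A * LMTD)
U = 636 / (256 * 73.4) = 636 / 18790.4 = 0.03385

0.03385 kW/(m^2*K)


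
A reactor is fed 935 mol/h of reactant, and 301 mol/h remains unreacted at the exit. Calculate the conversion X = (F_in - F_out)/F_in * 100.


X = (F_in - F_out) / F_in * 100
Moles reacted = 935 - 301 = 634
X = 634 / 935 * 100
= 0.6781 * 100
= 67.81 %

67.81 %


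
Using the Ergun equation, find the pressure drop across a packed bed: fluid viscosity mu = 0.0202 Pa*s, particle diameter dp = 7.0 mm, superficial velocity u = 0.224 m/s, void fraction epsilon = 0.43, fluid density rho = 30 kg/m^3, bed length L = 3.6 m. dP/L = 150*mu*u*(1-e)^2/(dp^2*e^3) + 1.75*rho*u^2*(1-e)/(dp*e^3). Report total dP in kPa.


dp = 7.0 mm = 0.007 m
Viscous term = 150*0.0202*0.224*(1-0.43)^2 / (0.007^2*0.43^3) = 56602.9
Inertial term = 1.75*30*0.224^2*(1-0.43) / (0.007*0.43^3) = 2697.91
dP/L = 56602.9 + 2697.91 = 59300.8 Pa/m
dP = 59300.8 * 3.6 / 1000 = 213.5 kPa

213.5 kPa


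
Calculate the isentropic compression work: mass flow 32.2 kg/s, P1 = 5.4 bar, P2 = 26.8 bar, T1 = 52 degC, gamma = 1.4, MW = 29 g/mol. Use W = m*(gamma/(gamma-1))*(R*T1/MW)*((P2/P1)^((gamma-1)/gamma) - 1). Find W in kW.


Isentropic work: W = m*(gamma/(gamma-1))*(R*T1/MW)*((P2/P1)^((gamma-1)/gamma) - 1)
T1 = 52 + 273.15 = 325.15 K
Pressure ratio = 26.8 / 5.4 = 4.96296
Exponent = (1.4 - 1)/1.4 = 0.285714
(P2/P1)^exp - 1 = 4.96296^0.285714 - 1 = 0.580458
W = 32.2 * 1.4 / 0.4 * 8.314 * 325.15 / 29 * 0.580458 = 6098

6098 kW


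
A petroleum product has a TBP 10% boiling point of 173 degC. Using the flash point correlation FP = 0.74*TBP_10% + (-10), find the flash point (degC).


FP = 0.74 * 173 + (-10) = 118.02

118.02 degC


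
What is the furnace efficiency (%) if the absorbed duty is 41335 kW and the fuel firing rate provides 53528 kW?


Furnace efficiency = Q_absorbed / Q_fuel * 100
= 41335 / 53528 * 100 = 77.22

77.22 %


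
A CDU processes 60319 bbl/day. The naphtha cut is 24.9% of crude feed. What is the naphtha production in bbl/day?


Crude throughput = 60319 bbl/day
Fraction yield = 24.9%
yield = throughput * fraction / 100
yield = 60319 * 24.9 / 100 = 15019.431

15019.431 bbl/day


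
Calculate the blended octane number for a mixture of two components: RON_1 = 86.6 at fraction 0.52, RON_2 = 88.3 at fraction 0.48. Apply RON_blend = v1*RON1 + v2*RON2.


Linear blending: RON_blend = sum(vi * RONi)
Contribution 1: 0.52 * 86.6 = 45.032
Contribution 2: 0.48 * 88.3 = 42.384
RON_blend = 45.032 + 42.384 = 87.416

87.416


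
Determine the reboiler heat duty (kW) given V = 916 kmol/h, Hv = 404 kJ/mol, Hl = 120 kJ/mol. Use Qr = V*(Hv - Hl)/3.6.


Qr = 916 * (404 - 120) / 3.6 = 916 * 284 / 3.6 = 72260

72260 kW


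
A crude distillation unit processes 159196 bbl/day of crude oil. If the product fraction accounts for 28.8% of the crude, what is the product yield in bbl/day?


Crude throughput = 159196 bbl/day
Fraction yield = 28.8%
yield = throughput * fraction / 100
yield = 159196 * 28.8 / 100 = 45848.448

45848.448 bbl/day


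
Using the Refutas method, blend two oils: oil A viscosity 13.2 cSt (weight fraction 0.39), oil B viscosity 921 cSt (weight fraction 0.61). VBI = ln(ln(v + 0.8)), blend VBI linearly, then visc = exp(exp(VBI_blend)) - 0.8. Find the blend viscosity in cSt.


Refutas method: VBN_i = 14.534*ln(ln(visc_i + 0.8)) + 10.975, blended linearly by mass fraction; since VBN is linear in VBI_i = ln(ln(visc_i + 0.8)) and the fractions sum to 1, blend VBI directly: visc = exp(exp(VBI_blend)) - 0.8
VBI_1 = ln(ln(13.2 + 0.8)) = 0.970422
VBI_2 = ln(ln(921 + 0.8)) = 1.92079
VBI_blend = 0.39 * 0.970422 + 0.61 * 1.92079 = 1.55015
visc_blend = exp(exp(1.55015)) - 0.8 = 110.5

110.5 cSt


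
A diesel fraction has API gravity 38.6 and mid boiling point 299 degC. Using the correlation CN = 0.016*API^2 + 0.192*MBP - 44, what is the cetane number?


CN = 0.016 * 38.6^2 + 0.192 * 299 - 44
CN = 23.83936 + 57.408 - 44 = 37.24736

37.24736


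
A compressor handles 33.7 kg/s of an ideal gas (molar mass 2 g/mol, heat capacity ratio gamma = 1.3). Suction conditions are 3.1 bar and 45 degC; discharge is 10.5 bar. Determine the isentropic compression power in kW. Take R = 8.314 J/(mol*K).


Isentropic work: W = m*(gamma/(gamma-1))*(R*T1/MW)*((P2/P1)^((gamma-1)/gamma) - 1)
T1 = 45 + 273.15 = 318.15 K
Pressure ratio = 10.5 / 3.1 = 3.3871
Exponent = (1.3 - 1)/1.3 = 0.230769
(P2/P1)^exp - 1 = 3.3871^0.230769 - 1 = 0.325159
W = 33.7 * 1.3 / 0.3 * 8.314 * 318.15 / 2 * 0.325159 = 62800

62800 kW


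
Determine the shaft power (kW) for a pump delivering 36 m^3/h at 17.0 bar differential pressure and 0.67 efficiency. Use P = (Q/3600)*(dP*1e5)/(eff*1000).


Q = 36 / 3600 = 0.01 m^3/s
P = 0.01 * (17.0 * 1e5) / 0.67 / 1000 = 25.37

25.37 kW


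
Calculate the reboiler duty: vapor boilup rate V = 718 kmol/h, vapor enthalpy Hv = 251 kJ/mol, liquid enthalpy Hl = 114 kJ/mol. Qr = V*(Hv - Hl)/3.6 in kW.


Qr = 718 * (251 - 114) / 3.6 = 718 * 137 / 3.6 = 27320

27320 kW


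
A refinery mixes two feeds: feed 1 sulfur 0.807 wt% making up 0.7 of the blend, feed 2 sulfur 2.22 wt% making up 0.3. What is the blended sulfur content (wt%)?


Linear sulfur blending: S_blend = x1*S1 + x2*S2
Contribution 1: 0.7 * 0.807 = 0.5649 wt%
Contribution 2: 0.3 * 2.22 = 0.666 wt%
S_blend = 0.5649 + 0.666 = 1.2309

1.2309 wt%


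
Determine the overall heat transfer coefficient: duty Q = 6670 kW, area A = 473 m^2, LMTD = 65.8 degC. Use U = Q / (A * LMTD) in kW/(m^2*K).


From Q = U*A*LMTD, U = Q / (A * LMTD)
U = 6670 / (473 * 65.8) = 6670 / 31123.4 = 0.2143

0.2143 kW/(m^2*K)


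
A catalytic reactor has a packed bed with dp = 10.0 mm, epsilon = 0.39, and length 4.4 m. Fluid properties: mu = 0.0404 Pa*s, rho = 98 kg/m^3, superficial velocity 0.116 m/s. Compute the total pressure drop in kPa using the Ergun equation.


dp = 10.0 mm = 0.01 m
Viscous term = 150*0.0404*0.116*(1-0.39)^2 / (0.01^2*0.39^3) = 44095.7
Inertial term = 1.75*98*0.116^2*(1-0.39) / (0.01*0.39^3) = 2373.1
dP/L = 44095.7 + 2373.1 = 46468.8 Pa/m
dP = 46468.8 * 4.4 / 1000 = 204.5 kPa

204.5 kPa


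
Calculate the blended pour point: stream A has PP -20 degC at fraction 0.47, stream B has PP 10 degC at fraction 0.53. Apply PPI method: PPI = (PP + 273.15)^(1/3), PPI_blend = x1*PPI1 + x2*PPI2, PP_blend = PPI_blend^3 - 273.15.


PPI_1 = (-20 + 273.15)^(1/3) = 6.325953
PPI_2 = (10 + 273.15)^(1/3) = 6.566574
PPI_blend = 0.47 * 6.325953 + 0.53 * 6.566574 = 6.453482
PP_blend = 6.453482^3 - 273.15 = 268.7709 - 273.15 = -4.38

-4.38 degC


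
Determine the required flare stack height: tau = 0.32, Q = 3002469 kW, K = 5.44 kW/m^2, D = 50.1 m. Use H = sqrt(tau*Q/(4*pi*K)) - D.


tau*Q/(4*pi*K) = 0.32 * 3002469 / (4 * pi * 5.44) = 14054.6
sqrt(14054.6) = 118.552
H = 118.552 - 50.1 = 68.45

68.45 m


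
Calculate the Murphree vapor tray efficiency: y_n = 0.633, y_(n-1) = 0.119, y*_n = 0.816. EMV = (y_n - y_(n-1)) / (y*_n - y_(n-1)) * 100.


Murphree vapor efficiency: EMV = (y_n - y_(n-1)) / (y*_n - y_(n-1)) * 100
EMV = (0.633 - 0.119) / (0.816 - 0.119) * 100 = 0.514 / 0.697 * 100 = 73.74

73.74 %


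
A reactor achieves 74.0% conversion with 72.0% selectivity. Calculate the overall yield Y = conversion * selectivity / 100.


Overall yield = conversion (%) * selectivity (%) / 100
Conversion = 74.0%, Selectivity = 72.0%
Y = 74.0 * 72.0 / 100
= 53.28 %

53.28 %


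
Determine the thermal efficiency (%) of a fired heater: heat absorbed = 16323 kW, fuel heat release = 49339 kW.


Furnace efficiency = Q_absorbed / Q_fuel * 100
= 16323 / 49339 * 100 = 33.08

33.08 %


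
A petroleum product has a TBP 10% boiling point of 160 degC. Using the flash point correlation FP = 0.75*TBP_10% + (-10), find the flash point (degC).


FP = 0.75 * 160 + (-10) = 110

110 degC


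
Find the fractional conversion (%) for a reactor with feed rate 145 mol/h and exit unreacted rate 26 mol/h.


X = (F_in - F_out) / F_in * 100
Moles reacted = 145 - 26 = 119
X = 119 / 145 * 100
= 0.8207 * 100
= 82.07 %

82.07 %


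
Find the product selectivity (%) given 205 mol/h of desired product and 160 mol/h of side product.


Selectivity = desired / (desired + undesired) * 100
Total products = 205 + 160 = 365 mol/h
S = 205 / 365 * 100
= 0.5616 * 100
= 56.16 %

56.16 %


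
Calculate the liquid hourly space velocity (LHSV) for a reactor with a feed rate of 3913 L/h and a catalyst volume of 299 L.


LHSV = volumetric feed rate / catalyst volume
= 3913 L/h / 299 L
= 13.09 h^-1

13.09 h^-1


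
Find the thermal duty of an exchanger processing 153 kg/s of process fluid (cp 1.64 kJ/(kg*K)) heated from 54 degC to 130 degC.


Q = m_dot * cp * delta_T
delta_T = 130 - 54 = 76 K
Q = 153 * 1.64 * 76
= 250.92 * 76
= 19069.92 kW

19069.92 kW


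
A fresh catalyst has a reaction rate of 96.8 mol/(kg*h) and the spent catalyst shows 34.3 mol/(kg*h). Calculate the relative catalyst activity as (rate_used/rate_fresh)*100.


Activity (%) = (rate_used / rate_fresh) * 100
rate_used = 34.3, rate_fresh = 96.8
= (34.3 / 96.8) * 100
= 0.3543 * 100 = 35.43

35.43 %


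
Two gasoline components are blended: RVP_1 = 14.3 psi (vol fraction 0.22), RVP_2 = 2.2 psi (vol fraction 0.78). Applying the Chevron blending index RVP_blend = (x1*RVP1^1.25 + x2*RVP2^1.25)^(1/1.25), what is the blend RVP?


Chevron index: RVP_blend = (sum xi*RVPi^1.25)^(1/1.25)
RVP^1.25 terms: 0.22 * 14.3^1.25 + 0.78 * 2.2^1.25 = 8.20765
RVP_blend = 8.20765^(1/1.25) = 5.387

5.387 psi


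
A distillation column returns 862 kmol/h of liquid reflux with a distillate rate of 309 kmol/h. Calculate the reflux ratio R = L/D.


Reflux ratio definition: R = L / D (liquid returned / distillate withdrawn)
L = 862 kmol/h, D = 309 kmol/h
R = 862 / 309 = 2.790

2.790


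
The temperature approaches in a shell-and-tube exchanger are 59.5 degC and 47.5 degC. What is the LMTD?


LMTD = (dT1 - dT2) / ln(dT1/dT2)
= (59.5 - 47.5) / ln(59.5 / 47.5) = 12 / 0.225247 = 53.27

53.27 degC


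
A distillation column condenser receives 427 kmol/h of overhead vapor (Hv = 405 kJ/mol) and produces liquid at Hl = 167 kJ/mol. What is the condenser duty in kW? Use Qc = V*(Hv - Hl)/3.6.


Qc = 427 * (405 - 167) / 3.6 = 427 * 238 / 3.6 = 28230

28230 kW


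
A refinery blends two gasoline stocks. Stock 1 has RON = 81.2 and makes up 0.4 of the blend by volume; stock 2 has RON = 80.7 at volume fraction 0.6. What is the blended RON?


Linear blending: RON_blend = sum(vi * RONi)
Contribution 1: 0.4 * 81.2 = 32.48
Contribution 2: 0.6 * 80.7 = 48.42
RON_blend = 32.48 + 48.42 = 80.9

80.9


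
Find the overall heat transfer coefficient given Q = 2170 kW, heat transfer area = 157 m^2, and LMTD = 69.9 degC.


From Q = U*A*LMTD, U = Q / (A * LMTD)
U = 2170 / (157 * 69.9) = 2170 / 10974.3 = 0.1977

0.1977 kW/(m^2*K)


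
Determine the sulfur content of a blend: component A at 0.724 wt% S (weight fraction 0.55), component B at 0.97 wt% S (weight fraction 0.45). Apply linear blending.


Linear sulfur blending: S_blend = x1*S1 + x2*S2
Contribution 1: 0.55 * 0.724 = 0.3982 wt%
Contribution 2: 0.45 * 0.97 = 0.4365 wt%
S_blend = 0.3982 + 0.4365 = 0.8347

0.8347 wt%


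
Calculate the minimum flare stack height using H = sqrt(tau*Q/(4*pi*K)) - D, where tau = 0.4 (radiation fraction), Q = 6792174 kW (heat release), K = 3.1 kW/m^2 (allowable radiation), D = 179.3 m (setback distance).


tau*Q/(4*pi*K) = 0.4 * 6792174 / (4 * pi * 3.1) = 69742.5
sqrt(69742.5) = 264.088
H = 264.088 - 179.3 = 84.79

84.79 m


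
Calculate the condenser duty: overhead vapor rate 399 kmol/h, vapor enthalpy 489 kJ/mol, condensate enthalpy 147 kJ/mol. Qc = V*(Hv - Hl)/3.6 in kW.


Qc = 399 * (489 - 147) / 3.6 = 399 * 342 / 3.6 = 37900

37900 kW


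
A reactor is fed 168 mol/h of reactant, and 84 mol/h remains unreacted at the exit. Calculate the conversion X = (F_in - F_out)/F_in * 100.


X = (F_in - F_out) / F_in * 100
Moles reacted = 168 - 84 = 84
X = 84 / 168 * 100
= 0.5000 * 100
= 50.00 %

50.00 %


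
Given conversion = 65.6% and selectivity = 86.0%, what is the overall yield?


Overall yield = conversion (%) * selectivity (%) / 100
Conversion = 65.6%, Selectivity = 86.0%
Y = 65.6 * 86.0 / 100
= 56.416 %

56.416 %


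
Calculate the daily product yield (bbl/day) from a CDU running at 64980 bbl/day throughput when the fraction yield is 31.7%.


Crude throughput = 64980 bbl/day
Fraction yield = 31.7%
yield = throughput * fraction / 100
yield = 64980 * 31.7 / 100 = 20598.66

20598.66 bbl/day


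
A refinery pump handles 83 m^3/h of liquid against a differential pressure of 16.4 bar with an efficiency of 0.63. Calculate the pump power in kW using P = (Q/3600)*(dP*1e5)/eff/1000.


Q = 83 / 3600 = 0.0230556 m^3/s
P = 0.0230556 * (16.4 * 1e5) / 0.63 / 1000 = 60.02

60.02 kW


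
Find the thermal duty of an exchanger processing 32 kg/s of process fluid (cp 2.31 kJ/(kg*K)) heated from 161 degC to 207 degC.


Q = m_dot * cp * delta_T
delta_T = 207 - 161 = 46 K
Q = 32 * 2.31 * 46
= 73.92 * 46
= 3400.32 kW

3400.32 kW


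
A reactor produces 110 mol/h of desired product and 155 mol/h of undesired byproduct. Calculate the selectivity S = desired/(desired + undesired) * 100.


Selectivity = desired / (desired + undesired) * 100
Total products = 110 + 155 = 265 mol/h
S = 110 / 265 * 100
= 0.4151 * 100
= 41.51 %

41.51 %


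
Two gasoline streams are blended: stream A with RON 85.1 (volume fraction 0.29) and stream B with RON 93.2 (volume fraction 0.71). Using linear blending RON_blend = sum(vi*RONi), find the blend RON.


Linear blending: RON_blend = sum(vi * RONi)
Contribution 1: 0.29 * 85.1 = 24.679
Contribution 2: 0.71 * 93.2 = 66.172
RON_blend = 24.679 + 66.172 = 90.851

90.851


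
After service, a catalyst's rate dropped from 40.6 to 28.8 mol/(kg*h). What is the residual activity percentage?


Activity (%) = (rate_used / rate_fresh) * 100
rate_used = 28.8, rate_fresh = 40.6
= (28.8 / 40.6) * 100
= 0.7094 * 100 = 70.94

70.94 %


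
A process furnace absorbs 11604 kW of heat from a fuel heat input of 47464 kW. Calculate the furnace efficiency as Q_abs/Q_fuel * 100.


Furnace efficiency = Q_absorbed / Q_fuel * 100
= 11604 / 47464 * 100 = 24.45

24.45 %


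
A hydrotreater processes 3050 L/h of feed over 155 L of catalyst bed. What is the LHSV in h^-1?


LHSV = volumetric feed rate / catalyst volume
= 3050 L/h / 155 L
= 19.68 h^-1

19.68 h^-1


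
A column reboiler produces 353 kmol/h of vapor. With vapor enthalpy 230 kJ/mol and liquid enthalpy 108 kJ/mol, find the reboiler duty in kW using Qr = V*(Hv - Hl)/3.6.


Qr = 353 * (230 - 108) / 3.6 = 353 * 122 / 3.6 = 11960

11960 kW


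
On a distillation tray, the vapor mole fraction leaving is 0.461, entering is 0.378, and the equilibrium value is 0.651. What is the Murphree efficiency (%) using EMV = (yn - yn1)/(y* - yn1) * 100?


Murphree vapor efficiency: EMV = (y_n - y_(n-1)) / (y*_n - y_(n-1)) * 100
EMV = (0.461 - 0.378) / (0.651 - 0.378) * 100 = 0.083 / 0.273 * 100 = 30.40

30.40 %


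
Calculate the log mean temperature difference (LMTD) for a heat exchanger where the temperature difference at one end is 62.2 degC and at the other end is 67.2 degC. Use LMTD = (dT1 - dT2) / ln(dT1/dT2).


LMTD = (dT1 - dT2) / ln(dT1/dT2)
= (62.2 - 67.2) / ln(62.2 / 67.2) = -5 / -0.0773182 = 64.67

64.67 degC


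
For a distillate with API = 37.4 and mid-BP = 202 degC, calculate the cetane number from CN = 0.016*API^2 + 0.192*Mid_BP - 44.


CN = 0.016 * 37.4^2 + 0.192 * 202 - 44
CN = 22.38016 + 38.784 - 44 = 17.16416

17.16416


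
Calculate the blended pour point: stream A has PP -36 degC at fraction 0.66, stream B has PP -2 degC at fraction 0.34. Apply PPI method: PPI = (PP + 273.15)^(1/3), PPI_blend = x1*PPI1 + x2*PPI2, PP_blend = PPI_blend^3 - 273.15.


PPI_1 = (-36 + 273.15)^(1/3) = 6.189768
PPI_2 = (-2 + 273.15)^(1/3) = 6.472467
PPI_blend = 0.66 * 6.189768 + 0.34 * 6.472467 = 6.285886
PP_blend = 6.285886^3 - 273.15 = 248.3702 - 273.15 = -24.78

-24.78 degC


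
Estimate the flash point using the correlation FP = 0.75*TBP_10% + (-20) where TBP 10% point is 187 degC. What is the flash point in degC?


FP = 0.75 * 187 + (-20) = 120.25

120.25 degC


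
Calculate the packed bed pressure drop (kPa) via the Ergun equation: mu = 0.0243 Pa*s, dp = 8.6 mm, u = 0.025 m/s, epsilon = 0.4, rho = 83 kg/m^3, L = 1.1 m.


dp = 8.6 mm = 0.0086 m
Viscous term = 150*0.0243*0.025*(1-0.4)^2 / (0.0086^2*0.4^3) = 6930.48
Inertial term = 1.75*83*0.025^2*(1-0.4) / (0.0086*0.4^3) = 98.9621
dP/L = 6930.48 + 98.9621 = 7029.44 Pa/m
dP = 7029.44 * 1.1 / 1000 = 7.732 kPa

7.732 kPa


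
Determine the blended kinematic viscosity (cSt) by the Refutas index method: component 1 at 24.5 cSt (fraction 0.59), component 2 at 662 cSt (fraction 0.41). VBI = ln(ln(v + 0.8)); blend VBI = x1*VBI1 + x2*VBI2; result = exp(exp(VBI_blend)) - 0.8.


Refutas method: VBN_i = 14.534*ln(ln(visc_i + 0.8)) + 10.975, blended linearly by mass fraction; since VBN is linear in VBI_i = ln(ln(visc_i + 0.8)) and the fractions sum to 1, blend VBI directly: visc = exp(exp(VBI_blend)) - 0.8
VBI_1 = ln(ln(24.5 + 0.8)) = 1.17273
VBI_2 = ln(ln(662 + 0.8)) = 1.87126
VBI_blend = 0.59 * 1.17273 + 0.41 * 1.87126 = 1.45913
visc_blend = exp(exp(1.45913)) - 0.8 = 73.06

73.06 cSt


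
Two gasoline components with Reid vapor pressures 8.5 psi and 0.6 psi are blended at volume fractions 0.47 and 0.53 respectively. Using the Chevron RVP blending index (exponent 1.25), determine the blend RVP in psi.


Chevron index: RVP_blend = (sum xi*RVPi^1.25)^(1/1.25)
RVP^1.25 terms: 0.47 * 8.5^1.25 + 0.53 * 0.6^1.25 = 7.10124
RVP_blend = 7.10124^(1/1.25) = 4.798

4.798 psi


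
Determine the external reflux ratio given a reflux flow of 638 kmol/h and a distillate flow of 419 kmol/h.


Reflux ratio definition: R = L / D (liquid returned / distillate withdrawn)
L = 638 kmol/h, D = 419 kmol/h
R = 638 / 419 = 1.523

1.523


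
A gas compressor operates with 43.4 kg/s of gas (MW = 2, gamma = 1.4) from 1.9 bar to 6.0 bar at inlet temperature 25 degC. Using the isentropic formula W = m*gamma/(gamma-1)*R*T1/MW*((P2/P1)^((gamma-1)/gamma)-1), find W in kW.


Isentropic work: W = m*(gamma/(gamma-1))*(R*T1/MW)*((P2/P1)^((gamma-1)/gamma) - 1)
T1 = 25 + 273.15 = 298.15 K
Pressure ratio = 6.0 / 1.9 = 3.15789
Exponent = (1.4 - 1)/1.4 = 0.285714
(P2/P1)^exp - 1 = 3.15789^0.285714 - 1 = 0.388944
W = 43.4 * 1.4 / 0.4 * 8.314 * 298.15 / 2 * 0.388944 = 73230

73230 kW


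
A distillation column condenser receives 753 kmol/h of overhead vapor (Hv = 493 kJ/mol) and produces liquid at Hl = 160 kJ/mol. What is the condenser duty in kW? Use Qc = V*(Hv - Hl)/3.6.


Qc = 753 * (493 - 160) / 3.6 = 753 * 333 / 3.6 = 69650

69650 kW


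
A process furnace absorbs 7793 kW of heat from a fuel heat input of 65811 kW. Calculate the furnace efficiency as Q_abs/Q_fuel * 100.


Furnace efficiency = Q_absorbed / Q_fuel * 100
= 7793 / 65811 * 100 = 11.84

11.84 %


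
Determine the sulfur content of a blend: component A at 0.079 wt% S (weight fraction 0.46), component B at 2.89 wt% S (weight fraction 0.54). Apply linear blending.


Linear sulfur blending: S_blend = x1*S1 + x2*S2
Contribution 1: 0.46 * 0.079 = 0.03634 wt%
Contribution 2: 0.54 * 2.89 = 1.5606 wt%
S_blend = 0.03634 + 1.5606 = 1.59694

1.59694 wt%


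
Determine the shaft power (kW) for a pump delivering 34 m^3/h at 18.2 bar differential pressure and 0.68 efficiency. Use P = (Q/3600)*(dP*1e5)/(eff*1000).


Q = 34 / 3600 = 0.00944444 m^3/s
P = 0.00944444 * (18.2 * 1e5) / 0.68 / 1000 = 25.28

25.28 kW


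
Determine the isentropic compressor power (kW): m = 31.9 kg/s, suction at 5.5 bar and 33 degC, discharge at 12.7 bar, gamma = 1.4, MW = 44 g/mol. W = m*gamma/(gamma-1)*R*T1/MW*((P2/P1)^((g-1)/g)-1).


Isentropic work: W = m*(gamma/(gamma-1))*(R*T1/MW)*((P2/P1)^((gamma-1)/gamma) - 1)
T1 = 33 + 273.15 = 306.15 K
Pressure ratio = 12.7 / 5.5 = 2.30909
Exponent = (1.4 - 1)/1.4 = 0.285714
(P2/P1)^exp - 1 = 2.30909^0.285714 - 1 = 0.270107
W = 31.9 * 1.4 / 0.4 * 8.314 * 306.15 / 44 * 0.270107 = 1745

1745 kW
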